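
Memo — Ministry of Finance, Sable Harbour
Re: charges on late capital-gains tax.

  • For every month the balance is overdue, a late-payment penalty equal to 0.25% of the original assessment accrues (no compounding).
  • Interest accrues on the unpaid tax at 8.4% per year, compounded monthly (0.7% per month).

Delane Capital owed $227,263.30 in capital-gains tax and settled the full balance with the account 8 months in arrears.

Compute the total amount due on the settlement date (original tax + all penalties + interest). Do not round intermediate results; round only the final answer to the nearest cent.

$244,851.52

Late-payment penalty: 8 × 0.25% × $227,263.30 = $4,545.27…
Interest: $227,263.30 × ((1 + 0.007)^8 − 1) = $227,263.30 × 0.0573914… = $13,042.9537…
Total = $227,263.30 + $4,545.2660 + $13,042.9537… = $244,851.52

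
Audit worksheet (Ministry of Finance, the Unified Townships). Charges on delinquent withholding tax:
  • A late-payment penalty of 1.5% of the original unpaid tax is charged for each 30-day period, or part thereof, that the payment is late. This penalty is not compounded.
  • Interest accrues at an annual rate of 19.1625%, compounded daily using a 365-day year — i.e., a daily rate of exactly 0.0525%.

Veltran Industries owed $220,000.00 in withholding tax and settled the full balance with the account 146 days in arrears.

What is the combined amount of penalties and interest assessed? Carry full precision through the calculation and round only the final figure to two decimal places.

Penalty periods: ⌈146/30⌉ = 5; penalty = 5 × 1.5% × $220,000.00 = $16,500.00
Interest: $220,000.00 × ((1 + 0.000525)^146 − 1) = $220,000.00 × 0.07964241… = $17,521.3307…
Penalties + interest = $16,500.0000 + $17,521.3307… = $34,021.33

$34,021.33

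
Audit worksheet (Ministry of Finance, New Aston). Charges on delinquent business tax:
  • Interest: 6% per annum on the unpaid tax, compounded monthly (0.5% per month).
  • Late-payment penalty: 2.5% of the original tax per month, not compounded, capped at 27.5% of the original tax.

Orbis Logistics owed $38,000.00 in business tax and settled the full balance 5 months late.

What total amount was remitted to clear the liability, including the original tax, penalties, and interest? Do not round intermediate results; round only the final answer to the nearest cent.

$43,709.55

Penalty: 5 × 2.5% × $38,000.00 = $4,750.00 (below the 27.5% cap of $10,450.00)
Interest: $38,000.00 × ((1 + 0.005)^5 − 1) = $38,000.00 × 0.0252513… = $959.5476…
Total = $38,000.00 + $4,750.0000 + $959.5476… = $43,709.55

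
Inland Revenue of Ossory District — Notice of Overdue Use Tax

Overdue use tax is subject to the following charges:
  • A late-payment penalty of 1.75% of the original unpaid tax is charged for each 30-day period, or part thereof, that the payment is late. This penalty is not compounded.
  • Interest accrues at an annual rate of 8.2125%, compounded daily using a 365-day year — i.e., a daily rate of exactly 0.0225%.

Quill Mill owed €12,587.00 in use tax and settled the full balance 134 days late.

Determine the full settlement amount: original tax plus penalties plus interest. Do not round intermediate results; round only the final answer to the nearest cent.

Penalty periods: ⌈134/30⌉ = 5; penalty = 5 × 1.75% × €12,587.00 = €1,101.36…
Interest: €12,587.00 × ((1 + 0.000225)^134 − 1) = €12,587.00 × 0.03060562… = €385.2329…
Total = €12,587.00 + €1,101.3625 + €385.2329… = €14,073.60

€14,073.60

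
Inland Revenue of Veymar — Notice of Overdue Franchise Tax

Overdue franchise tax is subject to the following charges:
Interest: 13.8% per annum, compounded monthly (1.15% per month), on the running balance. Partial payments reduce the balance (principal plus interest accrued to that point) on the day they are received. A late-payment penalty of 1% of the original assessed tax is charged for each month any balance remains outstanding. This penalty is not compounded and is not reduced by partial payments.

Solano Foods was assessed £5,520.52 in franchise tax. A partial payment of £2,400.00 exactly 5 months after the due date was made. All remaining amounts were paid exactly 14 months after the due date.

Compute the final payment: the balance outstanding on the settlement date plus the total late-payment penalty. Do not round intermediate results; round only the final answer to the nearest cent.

Balance at month 5: £5,520.5200 × (1 + 0.0115)^5 = £5,845.3352…
After £2,400.00 payment: £5,845.3352… − £2,400.00 = £3,445.3352…
Balance at month 14: £3,445.3352… × (1 + 0.0115)^9 = £3,818.7785…
Penalty: 14 × 1% × £5,520.52 = £772.87…
Final settlement = outstanding balance + penalty = £3,818.7785… + £772.87… = £4,591.65

£4,591.65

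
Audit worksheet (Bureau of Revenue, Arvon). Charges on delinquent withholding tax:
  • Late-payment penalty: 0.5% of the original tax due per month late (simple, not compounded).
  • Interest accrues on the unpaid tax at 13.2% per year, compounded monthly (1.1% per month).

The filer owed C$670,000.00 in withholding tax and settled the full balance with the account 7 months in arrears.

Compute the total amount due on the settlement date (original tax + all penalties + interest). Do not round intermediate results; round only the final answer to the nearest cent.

C$746,774.03

Late-payment penalty: 7 × 0.5% × C$670,000.00 = C$23,450.00
Interest: C$670,000.00 × ((1 + 0.011)^7 − 1) = C$670,000.00 × 0.0795881… = C$53,324.0276…
Total = C$670,000.00 + C$23,450.0000 + C$53,324.0276… = C$746,774.03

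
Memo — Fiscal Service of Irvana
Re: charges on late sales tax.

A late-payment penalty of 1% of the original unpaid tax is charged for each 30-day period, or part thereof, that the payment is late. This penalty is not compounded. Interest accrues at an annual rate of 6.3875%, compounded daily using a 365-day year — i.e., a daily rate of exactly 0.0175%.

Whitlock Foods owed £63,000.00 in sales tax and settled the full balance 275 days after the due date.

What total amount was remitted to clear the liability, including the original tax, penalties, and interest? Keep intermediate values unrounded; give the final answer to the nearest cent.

£72,405.74

Penalty periods: ⌈275/30⌉ = 10; penalty = 10 × 1% × £63,000.00 = £6,300.00
Interest: £63,000.00 × ((1 + 0.000175)^275 − 1) = £63,000.00 × 0.04929739… = £3,105.7357…
Total = £63,000.00 + £6,300.0000 + £3,105.7357… = £72,405.74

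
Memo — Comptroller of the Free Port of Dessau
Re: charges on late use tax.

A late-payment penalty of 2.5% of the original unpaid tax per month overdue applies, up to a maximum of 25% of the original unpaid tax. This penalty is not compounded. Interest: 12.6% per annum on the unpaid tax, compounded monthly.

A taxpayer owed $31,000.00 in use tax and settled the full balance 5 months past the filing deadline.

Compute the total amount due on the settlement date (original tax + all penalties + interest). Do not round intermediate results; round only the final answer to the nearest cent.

$36,537.04

Penalty: 5 × 2.5% × $31,000.00 = $3,875.00 (below the 25% cap of $7,750.00)
Interest (12.6%/yr ÷ 12 = 1.05%/month): $31,000.00 × ((1 + 0.0105)^5 − 1) = $1,662.0383…
Total = $31,000.00 + $3,875.0000 + $1,662.0383… = $36,537.04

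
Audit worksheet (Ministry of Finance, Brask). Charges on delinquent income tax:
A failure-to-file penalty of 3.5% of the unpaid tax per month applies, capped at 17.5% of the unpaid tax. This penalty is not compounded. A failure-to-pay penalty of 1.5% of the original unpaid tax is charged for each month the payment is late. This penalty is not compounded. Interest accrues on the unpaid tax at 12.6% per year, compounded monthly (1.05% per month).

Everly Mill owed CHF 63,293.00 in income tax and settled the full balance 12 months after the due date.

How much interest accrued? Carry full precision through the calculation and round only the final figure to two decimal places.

Interest: CHF 63,293.00 × ((1 + 0.0105)^12 − 1) = CHF 63,293.00 × 0.1335373… = CHF 8,451.9761…

CHF 8,451.98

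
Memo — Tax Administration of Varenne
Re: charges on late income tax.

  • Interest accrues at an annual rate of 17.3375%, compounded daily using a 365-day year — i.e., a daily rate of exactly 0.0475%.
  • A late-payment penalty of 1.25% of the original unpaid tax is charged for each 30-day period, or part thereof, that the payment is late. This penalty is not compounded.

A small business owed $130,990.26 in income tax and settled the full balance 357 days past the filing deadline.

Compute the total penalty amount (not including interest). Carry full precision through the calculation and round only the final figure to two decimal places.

Penalty periods: ⌈357/30⌉ = 12; penalty = 12 × 1.25% × $130,990.26 = $19,648.54…

$19,648.54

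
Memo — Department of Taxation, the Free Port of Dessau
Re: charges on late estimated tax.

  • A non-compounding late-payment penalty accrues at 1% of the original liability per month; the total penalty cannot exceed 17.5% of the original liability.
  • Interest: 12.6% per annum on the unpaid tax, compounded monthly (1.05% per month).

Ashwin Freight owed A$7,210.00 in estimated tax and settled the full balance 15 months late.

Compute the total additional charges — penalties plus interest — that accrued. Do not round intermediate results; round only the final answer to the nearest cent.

Penalty: 15 × 1% × A$7,210.00 = A$1,081.50 (below the 17.5% cap of A$1,261.75)
Interest: A$7,210.00 × ((1 + 0.0105)^15 − 1) = A$7,210.00 × 0.1696200… = A$1,222.9598…
Penalties + interest = A$1,081.5000 + A$1,222.9598… = A$2,304.46

A$2,304.46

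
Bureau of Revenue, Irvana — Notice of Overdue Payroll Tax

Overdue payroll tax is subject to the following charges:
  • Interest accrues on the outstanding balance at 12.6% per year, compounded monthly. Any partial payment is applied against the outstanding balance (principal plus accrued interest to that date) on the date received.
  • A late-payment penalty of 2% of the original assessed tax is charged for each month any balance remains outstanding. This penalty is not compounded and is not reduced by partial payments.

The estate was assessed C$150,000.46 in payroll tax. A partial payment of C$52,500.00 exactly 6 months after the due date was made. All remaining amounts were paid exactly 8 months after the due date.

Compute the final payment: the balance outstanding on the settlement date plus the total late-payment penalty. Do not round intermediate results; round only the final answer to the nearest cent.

Monthly rate = 12.6% ÷ 12 = 1.05%
Balance at month 6: C$150,000.4600 × (1 + 0.0105)^6 = C$159,702.0526…
After C$52,500.00 payment: C$159,702.0526… − C$52,500.00 = C$107,202.0526…
Balance at month 8: C$107,202.0526… × (1 + 0.0105)^2 = C$109,465.1147…
Penalty: 8 × 2% × C$150,000.46 = C$24,000.07…
Final settlement = outstanding balance + penalty = C$109,465.1147… + C$24,000.07… = C$133,465.19

C$133,465.19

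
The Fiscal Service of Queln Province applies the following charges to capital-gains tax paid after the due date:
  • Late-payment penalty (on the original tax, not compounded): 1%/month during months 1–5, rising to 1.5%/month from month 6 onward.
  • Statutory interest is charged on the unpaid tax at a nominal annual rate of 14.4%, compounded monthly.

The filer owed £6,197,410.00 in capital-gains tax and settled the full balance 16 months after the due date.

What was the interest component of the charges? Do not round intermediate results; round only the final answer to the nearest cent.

Interest (14.4%/yr ÷ 12 = 1.2%/month): £6,197,410.00 × ((1 + 0.012)^16 − 1) = £1,303,231.8485…

£1,303,231.85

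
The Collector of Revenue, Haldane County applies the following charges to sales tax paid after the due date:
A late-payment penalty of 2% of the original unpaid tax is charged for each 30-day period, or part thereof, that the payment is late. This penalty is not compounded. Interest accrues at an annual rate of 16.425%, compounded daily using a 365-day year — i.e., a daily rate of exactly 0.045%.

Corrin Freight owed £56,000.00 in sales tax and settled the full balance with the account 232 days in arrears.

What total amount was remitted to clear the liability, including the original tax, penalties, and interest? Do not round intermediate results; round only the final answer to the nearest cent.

Penalty periods: ⌈232/30⌉ = 8; penalty = 8 × 2% × £56,000.00 = £8,960.00
Interest: £56,000.00 × ((1 + 0.00045)^232 − 1) = £56,000.00 × 0.11001832… = £6,161.0258…
Total = £56,000.00 + £8,960.0000 + £6,161.0258… = £71,121.03

£71,121.03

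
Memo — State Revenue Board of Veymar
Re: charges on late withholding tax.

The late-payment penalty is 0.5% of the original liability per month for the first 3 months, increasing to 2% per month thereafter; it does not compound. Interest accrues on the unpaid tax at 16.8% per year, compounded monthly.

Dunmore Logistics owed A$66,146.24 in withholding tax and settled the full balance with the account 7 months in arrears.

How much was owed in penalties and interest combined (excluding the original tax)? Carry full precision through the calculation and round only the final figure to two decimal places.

A$13,044.92

Penalty, months 1–3: 3 × 0.5% × A$66,146.24 = A$992.19…
Penalty, months 4–7: 4 × 2% × A$66,146.24 = A$5,291.70…
Interest (16.8%/yr ÷ 12 = 1.4%/month): A$66,146.24 × ((1 + 0.014)^7 − 1) = A$6,761.0318…
Penalties + interest = A$6,283.8928 + A$6,761.0318… = A$13,044.92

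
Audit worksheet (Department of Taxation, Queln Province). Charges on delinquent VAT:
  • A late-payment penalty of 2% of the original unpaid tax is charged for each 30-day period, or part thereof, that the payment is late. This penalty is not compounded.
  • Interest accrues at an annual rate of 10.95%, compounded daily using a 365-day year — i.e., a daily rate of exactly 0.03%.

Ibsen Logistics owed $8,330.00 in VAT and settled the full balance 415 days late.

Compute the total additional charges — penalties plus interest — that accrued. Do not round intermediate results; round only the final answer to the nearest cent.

Penalty periods: ⌈415/30⌉ = 14; penalty = 14 × 2% × $8,330.00 = $2,332.40
Interest: $8,330.00 × ((1 + 0.0003)^415 − 1) = $8,330.00 × 0.13256087… = $1,104.2321…
Penalties + interest = $2,332.4000 + $1,104.2321… = $3,436.63

$3,436.63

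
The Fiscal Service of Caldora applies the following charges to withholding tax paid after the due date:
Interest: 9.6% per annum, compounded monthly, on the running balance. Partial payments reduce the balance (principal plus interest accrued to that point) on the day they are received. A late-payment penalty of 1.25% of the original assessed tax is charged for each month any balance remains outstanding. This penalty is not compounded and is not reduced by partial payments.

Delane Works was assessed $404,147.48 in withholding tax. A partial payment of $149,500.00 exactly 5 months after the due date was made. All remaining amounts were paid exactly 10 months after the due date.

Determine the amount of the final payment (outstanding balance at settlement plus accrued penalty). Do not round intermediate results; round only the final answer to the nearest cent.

Monthly rate = 9.6% ÷ 12 = 0.8%
Balance at month 5: $404,147.4800 × (1 + 0.008)^5 = $420,574.1111…
After $149,500.00 payment: $420,574.1111… − $149,500.00 = $271,074.1111…
Balance at month 10: $271,074.1111… × (1 + 0.008)^5 = $282,091.9564…
Penalty: 10 × 1.25% × $404,147.48 = $50,518.44…
Final settlement = outstanding balance + penalty = $282,091.9564… + $50,518.44… = $332,610.39

$332,610.39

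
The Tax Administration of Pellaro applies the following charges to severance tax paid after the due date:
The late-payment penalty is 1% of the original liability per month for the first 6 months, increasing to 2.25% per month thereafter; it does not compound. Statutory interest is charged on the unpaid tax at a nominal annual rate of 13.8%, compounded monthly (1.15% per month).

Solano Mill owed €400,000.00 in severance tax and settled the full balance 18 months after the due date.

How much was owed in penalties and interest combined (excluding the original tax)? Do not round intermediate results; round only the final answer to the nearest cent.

Penalty, months 1–6: 6 × 1% × €400,000.00 = €24,000.00
Penalty, months 7–18: 12 × 2.25% × €400,000.00 = €108,000.00
Interest: €400,000.00 × ((1 + 0.0115)^18 − 1) = €400,000.00 × 0.2285306… = €91,412.2283…
Penalties + interest = €132,000.0000 + €91,412.2283… = €223,412.23

€223,412.23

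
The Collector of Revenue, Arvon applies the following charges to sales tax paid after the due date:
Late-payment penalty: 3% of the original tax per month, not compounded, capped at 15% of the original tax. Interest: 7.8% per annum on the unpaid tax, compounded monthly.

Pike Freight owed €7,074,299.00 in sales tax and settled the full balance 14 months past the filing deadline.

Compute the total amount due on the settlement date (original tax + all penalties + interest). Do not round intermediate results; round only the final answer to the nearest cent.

Penalty (uncapped): 14 × 3% × €7,074,299.00 = €2,971,205.58; cap = 15% × €7,074,299.00 = €1,061,144.85 → penalty = €1,061,144.85
Interest (7.8%/yr ÷ 12 = 0.65%/month): €7,074,299.00 × ((1 + 0.0065)^14 − 1) = €671,680.0984…
Total = €7,074,299.00 + €1,061,144.8500 + €671,680.0984… = €8,807,123.95

€8,807,123.95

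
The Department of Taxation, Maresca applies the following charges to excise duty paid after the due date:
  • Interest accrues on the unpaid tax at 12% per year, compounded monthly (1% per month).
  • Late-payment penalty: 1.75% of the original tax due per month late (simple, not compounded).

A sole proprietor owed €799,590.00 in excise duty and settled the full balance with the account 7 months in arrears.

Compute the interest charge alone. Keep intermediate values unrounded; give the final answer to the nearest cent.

€57,678.71

Interest: €799,590.00 × ((1 + 0.01)^7 − 1) = €799,590.00 × 0.0721354… = €57,678.7062…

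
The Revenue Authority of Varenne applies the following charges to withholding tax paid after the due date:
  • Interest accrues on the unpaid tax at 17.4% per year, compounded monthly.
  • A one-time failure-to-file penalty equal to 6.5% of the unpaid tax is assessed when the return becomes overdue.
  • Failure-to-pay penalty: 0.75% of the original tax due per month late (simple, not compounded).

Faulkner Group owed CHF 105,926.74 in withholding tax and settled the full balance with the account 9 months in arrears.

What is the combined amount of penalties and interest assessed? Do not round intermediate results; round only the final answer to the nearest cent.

Failure-to-file penalty: 6.5% × CHF 105,926.74 = CHF 6,885.24…
Failure-to-pay penalty = 0.75% × CHF 105,926.74 × 9 mo = CHF 7,150.05…
Interest (17.4%/yr ÷ 12 = 1.45%/month): CHF 105,926.74 × ((1 + 0.0145)^9 − 1) = CHF 14,652.9239…
Penalties + interest = CHF 14,035.2931… + CHF 14,652.9239… = CHF 28,688.22

CHF 28,688.22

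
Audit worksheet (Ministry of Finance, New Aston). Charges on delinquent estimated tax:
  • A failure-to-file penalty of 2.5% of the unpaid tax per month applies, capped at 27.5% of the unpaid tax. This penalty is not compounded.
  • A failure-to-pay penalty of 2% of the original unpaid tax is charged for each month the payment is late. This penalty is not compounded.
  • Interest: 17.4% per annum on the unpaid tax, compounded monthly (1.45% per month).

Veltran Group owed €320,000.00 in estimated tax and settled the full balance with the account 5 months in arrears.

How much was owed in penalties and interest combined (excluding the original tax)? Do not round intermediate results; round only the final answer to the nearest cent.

Failure-to-file: 5 × 2.5% × €320,000.00 = €40,000.00 (under the 27.5% cap)
Failure-to-pay penalty = 2% × €320,000.00 × 5 mo = €32,000.00
Interest: €320,000.00 × ((1 + 0.0145)^5 − 1) = €320,000.00 × 0.0746332… = €23,882.6265…
Penalties + interest = €72,000.0000 + €23,882.6265… = €95,882.63

€95,882.63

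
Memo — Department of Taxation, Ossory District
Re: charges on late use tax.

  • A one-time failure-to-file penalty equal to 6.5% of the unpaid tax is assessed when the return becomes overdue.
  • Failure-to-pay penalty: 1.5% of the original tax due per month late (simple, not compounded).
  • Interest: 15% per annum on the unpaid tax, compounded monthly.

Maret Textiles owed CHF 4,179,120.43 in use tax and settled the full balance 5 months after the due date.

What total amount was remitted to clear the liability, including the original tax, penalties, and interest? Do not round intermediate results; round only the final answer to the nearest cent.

CHF 5,032,004.33

Failure-to-file penalty: 6.5% × CHF 4,179,120.43 = CHF 271,642.83…
Failure-to-pay penalty: 5 × 1.5% × CHF 4,179,120.43 = CHF 313,434.03…
Interest (15%/yr ÷ 12 = 1.25%/month): CHF 4,179,120.43 × ((1 + 0.0125)^5 − 1) = CHF 267,807.0374…
Total = CHF 4,179,120.43 + CHF 585,076.8602 + CHF 267,807.0374… = CHF 5,032,004.33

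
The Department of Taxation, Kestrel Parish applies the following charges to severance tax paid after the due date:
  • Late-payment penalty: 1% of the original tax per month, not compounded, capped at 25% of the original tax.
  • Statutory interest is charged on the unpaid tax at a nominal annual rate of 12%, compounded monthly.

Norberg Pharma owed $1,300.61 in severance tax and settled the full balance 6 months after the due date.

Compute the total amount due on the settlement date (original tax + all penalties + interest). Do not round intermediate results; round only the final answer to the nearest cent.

$1,458.66

Penalty: 6 × 1% × $1,300.61 = $78.04… (below the 25% cap of $325.15…)
Interest (12%/yr ÷ 12 = 1%/month): $1,300.61 × ((1 + 0.01)^6 − 1) = $80.0137…
Total = $1,300.61 + $78.0366 + $80.0137… = $1,458.66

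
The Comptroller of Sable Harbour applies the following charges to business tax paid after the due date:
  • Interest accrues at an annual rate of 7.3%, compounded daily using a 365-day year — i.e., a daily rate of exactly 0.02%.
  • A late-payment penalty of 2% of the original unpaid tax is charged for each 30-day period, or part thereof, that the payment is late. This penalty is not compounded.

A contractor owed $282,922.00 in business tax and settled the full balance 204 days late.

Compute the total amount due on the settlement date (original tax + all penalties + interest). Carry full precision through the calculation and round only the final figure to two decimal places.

$334,311.81

Penalty periods: ⌈204/30⌉ = 7; penalty = 7 × 2% × $282,922.00 = $39,609.08
Interest: $282,922.00 × ((1 + 0.0002)^204 − 1) = $282,922.00 × 0.04163951… = $11,780.7325…
Total = $282,922.00 + $39,609.0800 + $11,780.7325… = $334,311.81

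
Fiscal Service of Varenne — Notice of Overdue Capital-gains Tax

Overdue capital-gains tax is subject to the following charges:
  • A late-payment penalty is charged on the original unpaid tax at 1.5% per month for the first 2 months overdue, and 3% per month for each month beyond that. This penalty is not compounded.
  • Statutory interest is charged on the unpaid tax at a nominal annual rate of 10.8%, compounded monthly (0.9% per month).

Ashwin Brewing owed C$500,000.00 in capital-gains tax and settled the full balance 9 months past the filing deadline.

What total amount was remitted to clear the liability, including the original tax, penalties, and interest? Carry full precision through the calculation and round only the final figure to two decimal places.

C$661,989.04

Penalty, months 1–2: 2 × 1.5% × C$500,000.00 = C$15,000.00
Penalty, months 3–9: 7 × 3% × C$500,000.00 = C$105,000.00
Interest: C$500,000.00 × ((1 + 0.009)^9 − 1) = C$500,000.00 × 0.0839781… = C$41,989.0351…
Total = C$500,000.00 + C$120,000.0000 + C$41,989.0351… = C$661,989.04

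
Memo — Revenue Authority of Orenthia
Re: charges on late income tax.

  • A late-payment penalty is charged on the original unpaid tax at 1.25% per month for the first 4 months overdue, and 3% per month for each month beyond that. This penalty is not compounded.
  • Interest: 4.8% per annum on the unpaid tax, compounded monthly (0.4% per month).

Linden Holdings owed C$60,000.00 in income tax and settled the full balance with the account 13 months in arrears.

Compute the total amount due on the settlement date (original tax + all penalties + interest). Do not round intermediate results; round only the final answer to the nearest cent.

C$82,395.99

Penalty, months 1–4: 4 × 1.25% × C$60,000.00 = C$3,000.00
Penalty, months 5–13: 9 × 3% × C$60,000.00 = C$16,200.00
Interest: C$60,000.00 × ((1 + 0.004)^13 − 1) = C$60,000.00 × 0.0532665… = C$3,195.9893…
Total = C$60,000.00 + C$19,200.0000 + C$3,195.9893… = C$82,395.99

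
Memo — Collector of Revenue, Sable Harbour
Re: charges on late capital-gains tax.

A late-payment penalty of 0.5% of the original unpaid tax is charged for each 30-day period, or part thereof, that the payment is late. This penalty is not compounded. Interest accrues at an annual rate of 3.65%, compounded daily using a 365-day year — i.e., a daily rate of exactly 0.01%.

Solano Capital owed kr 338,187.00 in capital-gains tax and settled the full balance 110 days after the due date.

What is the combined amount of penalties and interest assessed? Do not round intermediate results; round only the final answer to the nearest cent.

Penalty periods: ⌈110/30⌉ = 4; penalty = 4 × 0.5% × kr 338,187.00 = kr 6,763.74
Interest: kr 338,187.00 × ((1 + 0.0001)^110 − 1) = kr 338,187.00 × 0.01106017… = kr 3,740.4045…
Penalties + interest = kr 6,763.7400 + kr 3,740.4045… = kr 10,504.14

kr 10,504.14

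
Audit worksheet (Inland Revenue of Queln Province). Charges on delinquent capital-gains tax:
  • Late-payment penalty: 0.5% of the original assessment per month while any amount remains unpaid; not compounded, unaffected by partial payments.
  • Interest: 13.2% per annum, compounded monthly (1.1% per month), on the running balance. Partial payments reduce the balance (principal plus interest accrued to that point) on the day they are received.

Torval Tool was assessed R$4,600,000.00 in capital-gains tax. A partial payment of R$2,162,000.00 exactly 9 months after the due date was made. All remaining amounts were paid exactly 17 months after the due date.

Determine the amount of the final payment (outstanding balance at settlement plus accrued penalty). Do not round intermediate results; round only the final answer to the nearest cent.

Balance at month 9: R$4,600,000.0000 × (1 + 0.011)^9 = R$5,075,960.4784…
After R$2,162,000.00 payment: R$5,075,960.4784… − R$2,162,000.00 = R$2,913,960.4784…
Balance at month 17: R$2,913,960.4784… × (1 + 0.011)^8 = R$3,180,481.7064…
Penalty: 17 × 0.5% × R$4,600,000.00 = R$391,000.00
Final settlement = outstanding balance + penalty = R$3,180,481.7064… + R$391,000.00 = R$3,571,481.71

R$3,571,481.71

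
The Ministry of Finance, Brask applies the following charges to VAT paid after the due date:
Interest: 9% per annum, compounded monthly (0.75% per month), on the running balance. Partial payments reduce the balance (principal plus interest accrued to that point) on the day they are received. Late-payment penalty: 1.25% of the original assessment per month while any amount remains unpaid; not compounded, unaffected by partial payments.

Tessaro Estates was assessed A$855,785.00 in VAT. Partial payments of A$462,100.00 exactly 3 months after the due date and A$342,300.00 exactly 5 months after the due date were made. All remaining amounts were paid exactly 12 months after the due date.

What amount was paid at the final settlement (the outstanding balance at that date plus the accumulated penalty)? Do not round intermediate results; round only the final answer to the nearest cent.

A$209,507.04

Balance at month 3: A$855,785.0000 × (1 + 0.0075)^3 = A$875,184.9373…
After A$462,100.00 payment: A$875,184.9373… − A$462,100.00 = A$413,084.9373…
Balance at month 5: A$413,084.9373… × (1 + 0.0075)^2 = A$419,304.4473…
After A$342,300.00 payment: A$419,304.4473… − A$342,300.00 = A$77,004.4473…
Balance at month 12: A$77,004.4473… × (1 + 0.0075)^7 = A$81,139.2879…
Penalty: 12 × 1.25% × A$855,785.00 = A$128,367.75
Final settlement = outstanding balance + penalty = A$81,139.2879… + A$128,367.75 = A$209,507.04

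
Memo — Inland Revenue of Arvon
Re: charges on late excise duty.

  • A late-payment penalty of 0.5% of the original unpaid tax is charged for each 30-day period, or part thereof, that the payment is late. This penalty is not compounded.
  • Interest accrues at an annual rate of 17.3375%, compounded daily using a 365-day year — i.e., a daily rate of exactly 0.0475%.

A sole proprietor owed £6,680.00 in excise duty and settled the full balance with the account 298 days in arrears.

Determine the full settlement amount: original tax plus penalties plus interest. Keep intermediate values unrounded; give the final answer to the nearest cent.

Penalty periods: ⌈298/30⌉ = 10; penalty = 10 × 0.5% × £6,680.00 = £334.00
Interest: £6,680.00 × ((1 + 0.000475)^298 − 1) = £6,680.00 × 0.15201939… = £1,015.4895…
Total = £6,680.00 + £334.0000 + £1,015.4895… = £8,029.49

£8,029.49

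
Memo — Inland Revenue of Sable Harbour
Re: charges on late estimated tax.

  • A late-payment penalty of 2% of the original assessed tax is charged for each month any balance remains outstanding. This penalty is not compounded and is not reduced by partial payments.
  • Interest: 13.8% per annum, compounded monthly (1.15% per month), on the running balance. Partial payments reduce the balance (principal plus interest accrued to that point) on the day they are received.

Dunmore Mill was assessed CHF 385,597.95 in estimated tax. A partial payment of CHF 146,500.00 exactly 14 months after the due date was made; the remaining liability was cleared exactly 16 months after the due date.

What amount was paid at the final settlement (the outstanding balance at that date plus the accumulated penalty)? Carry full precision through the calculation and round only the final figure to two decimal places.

CHF 436,510.91

Balance at month 14: CHF 385,597.9500 × (1 + 0.0115)^14 = CHF 452,540.1702…
After CHF 146,500.00 payment: CHF 452,540.1702… − CHF 146,500.00 = CHF 306,040.1702…
Balance at month 16: CHF 306,040.1702… × (1 + 0.0115)^2 = CHF 313,119.5679…
Penalty: 16 × 2% × CHF 385,597.95 = CHF 123,391.34…
Final settlement = outstanding balance + penalty = CHF 313,119.5679… + CHF 123,391.34… = CHF 436,510.91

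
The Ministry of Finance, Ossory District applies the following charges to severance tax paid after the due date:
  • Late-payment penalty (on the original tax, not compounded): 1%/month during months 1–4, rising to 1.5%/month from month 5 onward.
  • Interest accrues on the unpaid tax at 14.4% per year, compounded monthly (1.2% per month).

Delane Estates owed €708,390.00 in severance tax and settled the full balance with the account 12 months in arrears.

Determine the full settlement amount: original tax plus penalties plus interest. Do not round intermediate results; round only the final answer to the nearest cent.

€930,749.81

Penalty, months 1–4: 4 × 1% × €708,390.00 = €28,335.60
Penalty, months 5–12: 8 × 1.5% × €708,390.00 = €85,006.80
Interest: €708,390.00 × ((1 + 0.012)^12 − 1) = €708,390.00 × 0.1538946… = €109,017.4128…
Total = €708,390.00 + €113,342.4000 + €109,017.4128… = €930,749.81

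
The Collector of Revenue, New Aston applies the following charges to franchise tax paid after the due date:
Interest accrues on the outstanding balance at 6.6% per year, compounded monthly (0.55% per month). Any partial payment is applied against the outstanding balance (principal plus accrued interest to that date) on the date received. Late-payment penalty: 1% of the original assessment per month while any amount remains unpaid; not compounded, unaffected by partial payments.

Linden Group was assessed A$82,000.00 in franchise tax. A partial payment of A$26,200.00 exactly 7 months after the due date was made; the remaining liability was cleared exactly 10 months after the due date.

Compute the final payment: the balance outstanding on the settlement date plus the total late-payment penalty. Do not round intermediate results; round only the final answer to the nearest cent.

Balance at month 7: A$82,000.0000 × (1 + 0.0055)^7 = A$85,209.5706…
After A$26,200.00 payment: A$85,209.5706… − A$26,200.00 = A$59,009.5706…
Balance at month 10: A$59,009.5706… × (1 + 0.0055)^3 = A$59,988.5935…
Penalty: 10 × 1% × A$82,000.00 = A$8,200.00
Final settlement = outstanding balance + penalty = A$59,988.5935… + A$8,200.00 = A$68,188.59

A$68,188.59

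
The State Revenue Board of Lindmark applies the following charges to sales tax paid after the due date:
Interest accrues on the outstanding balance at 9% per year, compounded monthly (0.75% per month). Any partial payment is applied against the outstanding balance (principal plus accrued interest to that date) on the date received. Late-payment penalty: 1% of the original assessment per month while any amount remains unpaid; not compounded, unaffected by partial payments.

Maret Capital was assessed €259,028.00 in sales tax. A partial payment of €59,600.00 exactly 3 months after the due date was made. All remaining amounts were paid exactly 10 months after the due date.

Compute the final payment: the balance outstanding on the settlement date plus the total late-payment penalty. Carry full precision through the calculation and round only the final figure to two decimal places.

€242,226.56

Balance at month 3: €259,028.0000 × (1 + 0.0075)^3 = €264,899.9503…
After €59,600.00 payment: €264,899.9503… − €59,600.00 = €205,299.9503…
Balance at month 10: €205,299.9503… × (1 + 0.0075)^7 = €216,323.7624…
Penalty: 10 × 1% × €259,028.00 = €25,902.80
Final settlement = outstanding balance + penalty = €216,323.7624… + €25,902.80 = €242,226.56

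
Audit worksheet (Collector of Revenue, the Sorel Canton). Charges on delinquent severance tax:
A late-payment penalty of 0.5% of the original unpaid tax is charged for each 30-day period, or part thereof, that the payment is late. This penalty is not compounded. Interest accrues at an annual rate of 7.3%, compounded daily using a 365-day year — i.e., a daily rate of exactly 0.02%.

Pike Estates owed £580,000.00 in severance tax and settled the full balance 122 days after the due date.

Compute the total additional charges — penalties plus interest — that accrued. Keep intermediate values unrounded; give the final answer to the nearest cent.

Penalty periods: ⌈122/30⌉ = 5; penalty = 5 × 0.5% × £580,000.00 = £14,500.00
Interest: £580,000.00 × ((1 + 0.0002)^122 − 1) = £580,000.00 × 0.02469762… = £14,324.6173…
Penalties + interest = £14,500.0000 + £14,324.6173… = £28,824.62

£28,824.62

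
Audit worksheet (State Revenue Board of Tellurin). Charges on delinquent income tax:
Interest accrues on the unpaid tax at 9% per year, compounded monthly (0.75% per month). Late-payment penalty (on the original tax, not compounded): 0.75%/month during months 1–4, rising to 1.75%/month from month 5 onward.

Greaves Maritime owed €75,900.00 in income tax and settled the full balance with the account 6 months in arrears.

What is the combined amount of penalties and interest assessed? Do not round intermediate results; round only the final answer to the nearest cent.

€8,413.68

Penalty, months 1–4: 4 × 0.75% × €75,900.00 = €2,277.00
Penalty, months 5–6: 2 × 1.75% × €75,900.00 = €2,656.50
Interest: €75,900.00 × ((1 + 0.0075)^6 − 1) = €75,900.00 × 0.0458522… = €3,480.1846…
Penalties + interest = €4,933.5000 + €3,480.1846… = €8,413.68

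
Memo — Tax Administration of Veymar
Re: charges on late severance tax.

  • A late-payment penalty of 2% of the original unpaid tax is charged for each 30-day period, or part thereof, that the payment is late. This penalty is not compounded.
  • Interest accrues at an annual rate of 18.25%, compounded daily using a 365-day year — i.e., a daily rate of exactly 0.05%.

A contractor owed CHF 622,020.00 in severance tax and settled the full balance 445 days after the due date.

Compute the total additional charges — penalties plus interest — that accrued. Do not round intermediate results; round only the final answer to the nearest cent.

Penalty periods: ⌈445/30⌉ = 15; penalty = 15 × 2% × CHF 622,020.00 = CHF 186,606.00
Interest: CHF 622,020.00 × ((1 + 0.0005)^445 − 1) = CHF 622,020.00 × 0.24912636… = CHF 154,961.5773…
Penalties + interest = CHF 186,606.0000 + CHF 154,961.5773… = CHF 341,567.58

CHF 341,567.58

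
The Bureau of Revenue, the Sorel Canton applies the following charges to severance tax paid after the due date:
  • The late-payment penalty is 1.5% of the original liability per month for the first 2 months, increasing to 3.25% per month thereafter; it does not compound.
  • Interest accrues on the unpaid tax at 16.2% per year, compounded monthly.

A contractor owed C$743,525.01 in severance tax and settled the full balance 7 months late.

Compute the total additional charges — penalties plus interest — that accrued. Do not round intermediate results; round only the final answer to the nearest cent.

Penalty, months 1–2: 2 × 1.5% × C$743,525.01 = C$22,305.75…
Penalty, months 3–7: 5 × 3.25% × C$743,525.01 = C$120,822.81…
Interest (16.2%/yr ÷ 12 = 1.35%/month): C$743,525.01 × ((1 + 0.0135)^7 − 1) = C$73,173.6682…
Penalties + interest = C$143,128.5644… + C$73,173.6682… = C$216,302.23

C$216,302.23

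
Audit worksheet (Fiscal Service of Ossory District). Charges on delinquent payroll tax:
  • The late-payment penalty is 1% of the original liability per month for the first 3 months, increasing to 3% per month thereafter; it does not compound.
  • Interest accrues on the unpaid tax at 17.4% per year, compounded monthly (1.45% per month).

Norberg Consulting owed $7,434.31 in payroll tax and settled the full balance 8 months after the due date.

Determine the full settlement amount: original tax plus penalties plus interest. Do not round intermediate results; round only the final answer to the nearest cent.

Penalty, months 1–3: 3 × 1% × $7,434.31 = $223.03…
Penalty, months 4–8: 5 × 3% × $7,434.31 = $1,115.15…
Interest: $7,434.31 × ((1 + 0.0145)^8 − 1) = $7,434.31 × 0.1220609… = $907.4382…
Total = $7,434.31 + $1,338.1758 + $907.4382… = $9,679.92

$9,679.92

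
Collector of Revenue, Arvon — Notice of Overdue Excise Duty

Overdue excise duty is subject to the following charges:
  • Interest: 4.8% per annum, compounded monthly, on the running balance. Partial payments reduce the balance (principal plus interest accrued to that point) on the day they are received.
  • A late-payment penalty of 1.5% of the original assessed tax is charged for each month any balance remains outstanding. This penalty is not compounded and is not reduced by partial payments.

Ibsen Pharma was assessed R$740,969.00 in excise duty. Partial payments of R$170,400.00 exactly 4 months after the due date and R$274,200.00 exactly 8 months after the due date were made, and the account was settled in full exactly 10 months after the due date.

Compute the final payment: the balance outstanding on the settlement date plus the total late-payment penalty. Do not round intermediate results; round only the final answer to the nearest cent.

Monthly rate = 4.8% ÷ 12 = 0.4%
Balance at month 4: R$740,969.0000 × (1 + 0.004)^4 = R$752,895.8269…
After R$170,400.00 payment: R$752,895.8269… − R$170,400.00 = R$582,495.8269…
Balance at month 8: R$582,495.8269… × (1 + 0.004)^4 = R$591,871.8290…
After R$274,200.00 payment: R$591,871.8290… − R$274,200.00 = R$317,671.8290…
Balance at month 10: R$317,671.8290… × (1 + 0.004)^2 = R$320,218.2864…
Penalty: 10 × 1.5% × R$740,969.00 = R$111,145.35
Final settlement = outstanding balance + penalty = R$320,218.2864… + R$111,145.35 = R$431,363.64

R$431,363.64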